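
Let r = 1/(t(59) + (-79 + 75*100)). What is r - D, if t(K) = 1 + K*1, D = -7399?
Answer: 55351920/7481 ≈ 7399.0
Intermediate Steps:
t(K) = 1 + K
r = 1/7481 (r = 1/((1 + 59) + (-79 + 75*100)) = 1/(60 + (-79 + 7500)) = 1/(60 + 7421) = 1/7481 ≈ 0.00013367)
r - D = 1/7481 - 1*(-7399) = 1/7481 + 7399 = 55351920/7481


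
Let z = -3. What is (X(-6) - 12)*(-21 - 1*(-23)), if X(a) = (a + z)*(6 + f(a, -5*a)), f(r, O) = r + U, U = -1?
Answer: -6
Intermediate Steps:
f(r, O) = -1 + r (f(r, O) = r - 1 = -1 + r)
X(a) = (-3 + a)*(5 + a) (X(a) = (a - 3)*(6 + (-1 + a)) = (-3 + a)*(5 + a))
(X(-6) - 12)*(-21 - 1*(-23)) = ((-15 + (-6)² + 2*(-6)) - 12)*(-21 - 1*(-23)) = ((-15 + 36 - 12) - 12)*(-21 + 23) = (9 - 12)*2 = -3*2 = -6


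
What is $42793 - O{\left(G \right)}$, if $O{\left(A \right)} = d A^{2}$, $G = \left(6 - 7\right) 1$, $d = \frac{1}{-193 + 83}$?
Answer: $\frac{4707231}{110} \approx 42793.0$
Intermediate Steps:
$d = - \frac{1}{110}$ ($d = \frac{1}{-110} = - \frac{1}{110} \approx -0.0090909$)
$G = -1$ ($G = \left(-1\right) 1 = -1$)
$O{\left(A \right)} = - \frac{A^{2}}{110}$
$42793 - O{\left(G \right)} = 42793 - - \frac{\left(-1\right)^{2}}{110} = 42793 - \left(- \frac{1}{110}\right) 1 = 42793 - - \frac{1}{110} = 42793 + \frac{1}{110} = \frac{4707231}{110}$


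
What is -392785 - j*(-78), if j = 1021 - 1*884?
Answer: -382099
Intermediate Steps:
j = 137 (j = 1021 - 884 = 137)
-392785 - j*(-78) = -392785 - 137*(-78) = -392785 - 1*(-10686) = -392785 + 10686 = -382099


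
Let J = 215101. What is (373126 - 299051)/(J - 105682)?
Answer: 74075/109419 ≈ 0.67698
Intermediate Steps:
(373126 - 299051)/(J - 105682) = (373126 - 299051)/(215101 - 105682) = 74075/109419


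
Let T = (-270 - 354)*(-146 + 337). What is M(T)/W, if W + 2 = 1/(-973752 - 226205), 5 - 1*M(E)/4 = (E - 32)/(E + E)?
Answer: -22983976378/2553852405 ≈ -8.9997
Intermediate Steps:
T = -119184 (T = -624*191 = -119184)
M(E) = 20 - 2*(-32 + E)/E (M(E) = 20 - 4*(E - 32)/(E + E) = 20 - 4*(-32 + E)/(2*E) = 20 - 4*(-32 + E)*1/(2*E) = 20 - 2*(-32 + E)/E)
W = -2399915/1199957 (W = -2 + 1/(-973752 - 226205) = -2 + 1/(-1199957) = -2 - 1/1199957 = -2399915/1199957 ≈ -2.0000)
M(T)/W = (18 + 64/(-119184))/(-2399915/1199957) = (18 + 64*(-1/119184))*(-1199957/2399915) = (18 - 4/7449)*(-1199957/2399915) = (134078/7449)*(-1199957/2399915) = -22983976378/2553852405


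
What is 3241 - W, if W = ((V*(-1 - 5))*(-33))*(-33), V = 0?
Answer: 3241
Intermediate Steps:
W = 0 (W = ((0*(-1 - 5))*(-33))*(-33) = ((0*(-6))*(-33))*(-33) = (0*(-33))*(-33) = 0*(-33) = 0)
3241 - W = 3241 - 1*0 = 3241 + 0 = 3241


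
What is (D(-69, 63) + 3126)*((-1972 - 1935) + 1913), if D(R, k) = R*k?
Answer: 2434674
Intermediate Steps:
(D(-69, 63) + 3126)*((-1972 - 1935) + 1913) = (-69*63 + 3126)*((-1972 - 1935) + 1913) = (-4347 + 3126)*(-3907 + 1913) = -1221*(-1994) = 2434674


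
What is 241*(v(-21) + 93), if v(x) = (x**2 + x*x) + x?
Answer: 229914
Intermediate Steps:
v(x) = x + 2*x**2 (v(x) = (x**2 + x**2) + x = 2*x**2 + x = x + 2*x**2)
241*(v(-21) + 93) = 241*(-21*(1 + 2*(-21)) + 93) = 241*(-21*(1 - 42) + 93) = 241*(-21*(-41) + 93) = 241*(861 + 93) = 241*954 = 229914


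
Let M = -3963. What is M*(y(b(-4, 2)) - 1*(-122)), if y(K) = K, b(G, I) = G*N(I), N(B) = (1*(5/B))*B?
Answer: -404226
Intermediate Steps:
N(B) = 5 (N(B) = (5/B)*B = 5)
b(G, I) = 5*G (b(G, I) = G*5 = 5*G)
M*(y(b(-4, 2)) - 1*(-122)) = -3963*(5*(-4) - 1*(-122)) = -3963*(-20 + 122) = -3963*102 = -404226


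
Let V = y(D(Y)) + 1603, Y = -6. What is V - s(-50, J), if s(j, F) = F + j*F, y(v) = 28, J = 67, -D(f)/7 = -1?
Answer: 4914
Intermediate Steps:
D(f) = 7 (D(f) = -7*(-1) = 7)
s(j, F) = F + F*j
V = 1631 (V = 28 + 1603 = 1631)
V - s(-50, J) = 1631 - 67*(1 - 50) = 1631 - 67*(-49) = 1631 - 1*(-3283) = 1631 + 3283 = 4914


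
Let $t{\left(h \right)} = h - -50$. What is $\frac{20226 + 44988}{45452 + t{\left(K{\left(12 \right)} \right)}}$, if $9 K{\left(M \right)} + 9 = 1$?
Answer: $\frac{293463}{204755} \approx 1.4332$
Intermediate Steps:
$K{\left(M \right)} = - \frac{8}{9}$ ($K{\left(M \right)} = -1 + \frac{1}{9} \cdot 1 = -1 + \frac{1}{9} = - \frac{8}{9}$)
$t{\left(h \right)} = 50 + h$ ($t{\left(h \right)} = h + 50 = 50 + h$)
$\frac{20226 + 44988}{45452 + t{\left(K{\left(12 \right)} \right)}} = \frac{20226 + 44988}{45452 + \left(50 - \frac{8}{9}\right)} = \frac{65214}{45452 + \frac{442}{9}} = \frac{65214}{\frac{409510}{9}} = 65214 \cdot \frac{9}{409510} = \frac{293463}{204755}$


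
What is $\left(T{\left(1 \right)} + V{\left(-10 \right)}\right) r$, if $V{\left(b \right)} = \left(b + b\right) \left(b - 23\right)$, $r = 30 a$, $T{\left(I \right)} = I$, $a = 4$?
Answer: $79320$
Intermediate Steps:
$r = 120$ ($r = 30 \cdot 4 = 120$)
$V{\left(b \right)} = 2 b \left(-23 + b\right)$
$\left(T{\left(1 \right)} + V{\left(-10 \right)}\right) r = \left(1 + 2 \left(-10\right) \left(-23 - 10\right)\right) 120 = \left(1 + 2 \left(-10\right) \left(-33\right)\right) 120 = \left(1 + 660\right) 120 = 661 \cdot 120 = 79320$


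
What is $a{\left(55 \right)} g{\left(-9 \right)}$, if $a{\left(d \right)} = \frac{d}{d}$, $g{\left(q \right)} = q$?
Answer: $-9$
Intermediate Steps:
$a{\left(d \right)} = 1$
$a{\left(55 \right)} g{\left(-9 \right)} = 1 \left(-9\right) = -9$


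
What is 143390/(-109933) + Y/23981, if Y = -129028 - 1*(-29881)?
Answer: -14338162741/2636303273 ≈ -5.4387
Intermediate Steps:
Y = -99147 (Y = -129028 + 29881 = -99147)
143390/(-109933) + Y/23981 = 143390/(-109933) - 99147/23981 = 143390*(-1/109933) - 99147*1/23981 = -143390/109933 - 99147/23981 = -14338162741/2636303273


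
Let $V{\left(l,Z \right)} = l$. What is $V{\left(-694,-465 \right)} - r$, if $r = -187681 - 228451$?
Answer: $415438$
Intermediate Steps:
$r = -416132$
$V{\left(-694,-465 \right)} - r = -694 - -416132 = -694 + 416132 = 415438$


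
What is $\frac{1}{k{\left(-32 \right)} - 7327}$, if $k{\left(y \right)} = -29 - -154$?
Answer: $- \frac{1}{7202} \approx -0.00013885$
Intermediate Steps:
$k{\left(y \right)} = 125$ ($k{\left(y \right)} = -29 + 154 = 125$)
$\frac{1}{k{\left(-32 \right)} - 7327} = \frac{1}{125 - 7327} = \frac{1}{-7202} = - \frac{1}{7202}$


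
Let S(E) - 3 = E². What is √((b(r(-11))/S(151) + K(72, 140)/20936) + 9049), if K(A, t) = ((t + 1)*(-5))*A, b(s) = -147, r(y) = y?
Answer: √8054775115004074801/29839034 ≈ 95.113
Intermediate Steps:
S(E) = 3 + E²
K(A, t) = A*(-5 - 5*t) (K(A, t) = ((1 + t)*(-5))*A = (-5 - 5*t)*A = A*(-5 - 5*t))
√((b(r(-11))/S(151) + K(72, 140)/20936) + 9049) = √((-147/(3 + 151²) - 5*72*(1 + 140)/20936) + 9049) = √((-147/(3 + 22801) - 5*72*141*(1/20936)) + 9049) = √((-147/22804 - 50760*1/20936) + 9049) = √((-147*1/22804 - 6345/2617) + 9049) = √((-147/22804 - 6345/2617) + 9049) = √(-145076079/59678068 + 9049) = √(539881761253/59678068) = √8054775115004074801/29839034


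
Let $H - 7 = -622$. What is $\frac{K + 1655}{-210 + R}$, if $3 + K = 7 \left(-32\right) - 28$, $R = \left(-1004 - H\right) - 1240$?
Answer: $- \frac{1400}{1839} \approx -0.76128$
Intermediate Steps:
$H = -615$ ($H = 7 - 622 = -615$)
$R = -1629$ ($R = \left(-1004 - -615\right) - 1240 = \left(-1004 + 615\right) - 1240 = -389 - 1240 = -1629$)
$K = -255$ ($K = -3 + \left(7 \left(-32\right) - 28\right) = -3 - 252 = -255$)
$\frac{K + 1655}{-210 + R} = \frac{-255 + 1655}{-210 - 1629} = \frac{1400}{-1839} = 1400 \left(- \frac{1}{1839}\right) = - \frac{1400}{1839}$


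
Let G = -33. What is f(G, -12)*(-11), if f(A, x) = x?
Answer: 132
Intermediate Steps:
f(G, -12)*(-11) = -12*(-11) = 132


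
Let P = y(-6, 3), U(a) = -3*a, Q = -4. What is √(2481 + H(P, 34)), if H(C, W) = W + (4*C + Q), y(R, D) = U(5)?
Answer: √2451 ≈ 49.508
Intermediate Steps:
y(R, D) = -15 (y(R, D) = -3*5 = -15)
P = -15
H(C, W) = -4 + W + 4*C (H(C, W) = W + (4*C - 4) = W + (-4 + 4*C) = -4 + W + 4*C)
√(2481 + H(P, 34)) = √(2481 + (-4 + 34 + 4*(-15))) = √(2481 + (-4 + 34 - 60)) = √(2481 - 30) = √2451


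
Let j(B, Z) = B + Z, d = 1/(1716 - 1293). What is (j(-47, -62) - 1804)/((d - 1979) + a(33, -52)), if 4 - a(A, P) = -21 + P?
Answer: 809199/804545 ≈ 1.0058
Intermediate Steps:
d = 1/423 ≈ 0.0023641
a(A, P) = 25 - P (a(A, P) = 4 - (-21 + P) = 4 + (21 - P) = 25 - P)
(j(-47, -62) - 1804)/((d - 1979) + a(33, -52)) = ((-47 - 62) - 1804)/((1/423 - 1979) + (25 - 1*(-52))) = (-109 - 1804)/(-837116/423 + (25 + 52)) = -1913/(-837116/423 + 77) = -1913/(-804545/423) = -1913*(-423/804545) = 809199/804545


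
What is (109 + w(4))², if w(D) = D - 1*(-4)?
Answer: 13689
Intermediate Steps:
w(D) = 4 + D (w(D) = D + 4 = 4 + D)
(109 + w(4))² = (109 + (4 + 4))² = (109 + 8)² = 117² = 13689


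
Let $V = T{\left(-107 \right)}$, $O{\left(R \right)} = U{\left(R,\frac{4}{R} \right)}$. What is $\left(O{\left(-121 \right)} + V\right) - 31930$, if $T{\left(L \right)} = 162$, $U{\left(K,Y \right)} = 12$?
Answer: $-31756$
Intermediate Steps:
$O{\left(R \right)} = 12$
$V = 162$
$\left(O{\left(-121 \right)} + V\right) - 31930 = \left(12 + 162\right) - 31930 = 174 - 31930 = -31756$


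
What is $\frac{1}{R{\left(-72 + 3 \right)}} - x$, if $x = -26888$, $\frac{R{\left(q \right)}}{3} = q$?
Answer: $\frac{5565815}{207} \approx 26888.0$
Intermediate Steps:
$R{\left(q \right)} = 3 q$
$\frac{1}{R{\left(-72 + 3 \right)}} - x = \frac{1}{3 \left(-72 + 3\right)} - -26888 = \frac{1}{3 \left(-69\right)} + 26888 = \frac{1}{-207} + 26888 = - \frac{1}{207} + 26888 = \frac{5565815}{207}$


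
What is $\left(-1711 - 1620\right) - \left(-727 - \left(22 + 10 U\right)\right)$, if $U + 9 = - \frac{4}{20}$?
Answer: $-2674$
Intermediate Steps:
$U = - \frac{46}{5}$ ($U = -9 - \frac{4}{20} = -9 - \frac{1}{5} = - \frac{46}{5} \approx -9.2$)
$\left(-1711 - 1620\right) - \left(-727 - \left(22 + 10 U\right)\right) = \left(-1711 - 1620\right) - \left(-727 - -70\right) = \left(-1711 - 1620\right) - \left(-727 + \left(-22 + 92\right)\right) = -3331 - \left(-727 + 70\right) = -3331 - -657 = -3331 + 657 = -2674$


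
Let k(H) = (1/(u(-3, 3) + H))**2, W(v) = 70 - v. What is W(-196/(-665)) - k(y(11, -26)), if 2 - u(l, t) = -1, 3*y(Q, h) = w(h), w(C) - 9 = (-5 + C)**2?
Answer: 6346795447/91051895 ≈ 69.705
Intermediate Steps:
w(C) = 9 + (-5 + C)**2
y(Q, h) = 3 + (-5 + h)**2/3 (y(Q, h) = (9 + (-5 + h)**2)/3 = 3 + (-5 + h)**2/3)
u(l, t) = 3 (u(l, t) = 2 - 1*(-1) = 2 + 1 = 3)
k(H) = (3 + H)**(-2) (k(H) = (1/(3 + H))**2 = (3 + H)**(-2))
W(-196/(-665)) - k(y(11, -26)) = (70 - (-196)/(-665)) - 1/(3 + (3 + (-5 - 26)**2/3))**2 = (70 - (-196)*(-1)/665) - 1/(3 + (3 + (1/3)*(-31)**2))**2 = (70 - 1*28/95) - 1/(3 + (3 + (1/3)*961))**2 = (70 - 28/95) - 1/(3 + (3 + 961/3))**2 = 6622/95 - 1/(3 + 970/3)**2 = 6622/95 - 1/(979/3)**2 = 6622/95 - 1*9/958441 = 6622/95 - 9/958441 = 6346795447/91051895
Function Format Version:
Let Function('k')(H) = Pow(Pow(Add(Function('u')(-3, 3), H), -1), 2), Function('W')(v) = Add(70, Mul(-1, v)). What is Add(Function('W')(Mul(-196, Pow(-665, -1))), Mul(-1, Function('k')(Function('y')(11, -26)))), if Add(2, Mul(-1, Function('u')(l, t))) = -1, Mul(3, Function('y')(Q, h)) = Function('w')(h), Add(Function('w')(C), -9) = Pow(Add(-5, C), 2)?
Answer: Rational(6346795447, 91051895) ≈ 69.705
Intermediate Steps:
Function('w')(C) = Add(9, Pow(Add(-5, C), 2))
Function('y')(Q, h) = Add(3, Mul(Rational(1, 3), Pow(Add(-5, h), 2))) (Function('y')(Q, h) = Mul(Rational(1, 3), Add(9, Pow(Add(-5, h), 2))) = Add(3, Mul(Rational(1, 3), Pow(Add(-5, h), 2))))
Function('u')(l, t) = 3 (Function('u')(l, t) = Add(2, Mul(-1, -1)) = Add(2, 1) = 3)
Function('k')(H) = Pow(Add(3, H), -2) (Function('k')(H) = Pow(Pow(Add(3, H), -1), 2) = Pow(Add(3, H), -2))
Add(Function('W')(Mul(-196, Pow(-665, -1))), Mul(-1, Function('k')(Function('y')(11, -26)))) = Add(Add(70, Mul(-1, Mul(-196, Pow(-665, -1)))), Mul(-1, Pow(Add(3, Add(3, Mul(Rational(1, 3), Pow(Add(-5, -26), 2)))), -2))) = Add(Add(70, Mul(-1, Mul(-196, Rational(-1, 665)))), Mul(-1, Pow(Add(3, Add(3, Mul(Rational(1, 3), Pow(-31, 2)))), -2))) = Add(Add(70, Mul(-1, Rational(28, 95))), Mul(-1, Pow(Add(3, Add(3, Mul(Rational(1, 3), 961))), -2))) = Add(Add(70, Rational(-28, 95)), Mul(-1, Pow(Add(3, Add(3, Rational(961, 3))), -2))) = Add(Rational(6622, 95), Mul(-1, Pow(Add(3, Rational(970, 3)), -2))) = Add(Rational(6622, 95), Mul(-1, Pow(Rational(979, 3), -2))) = Add(Rational(6622, 95), Mul(-1, Rational(9, 958441))) = Add(Rational(6622, 95), Rational(-9, 958441)) = Rational(6346795447, 91051895)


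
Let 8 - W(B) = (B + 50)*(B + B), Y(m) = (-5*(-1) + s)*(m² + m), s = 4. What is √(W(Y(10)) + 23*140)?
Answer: 2*I*√513993 ≈ 1433.9*I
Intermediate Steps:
Y(m) = 9*m + 9*m² (Y(m) = (-5*(-1) + 4)*(m² + m) = (5 + 4)*(m + m²) = 9*(m + m²) = 9*m + 9*m²)
W(B) = 8 - 2*B*(50 + B) (W(B) = 8 - (B + 50)*(B + B) = 8 - (50 + B)*2*B = 8 - 2*B*(50 + B))
√(W(Y(10)) + 23*140) = √((8 - 900*10*(1 + 10) - 2*8100*(1 + 10)²) + 23*140) = √((8 - 900*10*11 - 2*(9*10*11)²) + 3220) = √((8 - 100*990 - 2*990²) + 3220) = √((8 - 99000 - 2*980100) + 3220) = √((8 - 99000 - 1960200) + 3220) = √(-2059192 + 3220) = √(-2055972) = 2*I*√513993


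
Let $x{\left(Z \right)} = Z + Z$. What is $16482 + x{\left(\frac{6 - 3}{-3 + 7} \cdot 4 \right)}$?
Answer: $16488$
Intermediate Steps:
$x{\left(Z \right)} = 2 Z$
$16482 + x{\left(\frac{6 - 3}{-3 + 7} \cdot 4 \right)} = 16482 + 2 \frac{6 - 3}{-3 + 7} \cdot 4 = 16482 + 2 \cdot \frac{3}{4} \cdot 4 = 16482 + 2 \cdot 3 = 16482 + 6 = 16488$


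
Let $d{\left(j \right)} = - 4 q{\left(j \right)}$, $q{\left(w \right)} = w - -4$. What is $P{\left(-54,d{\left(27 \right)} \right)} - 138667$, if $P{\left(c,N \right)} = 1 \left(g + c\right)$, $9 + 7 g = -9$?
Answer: $- \frac{971065}{7} \approx -1.3872 \cdot 10^{5}$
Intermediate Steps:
$q{\left(w \right)} = 4 + w$ ($q{\left(w \right)} = w + 4 = 4 + w$)
$g = - \frac{18}{7}$ ($g = - \frac{9}{7} + \frac{1}{7} \left(-9\right) = - \frac{9}{7} - \frac{9}{7} = - \frac{18}{7} \approx -2.5714$)
$d{\left(j \right)} = -16 - 4 j$ ($d{\left(j \right)} = - 4 \left(4 + j\right) = -16 - 4 j$)
$P{\left(c,N \right)} = - \frac{18}{7} + c$ ($P{\left(c,N \right)} = 1 \left(- \frac{18}{7} + c\right) = - \frac{18}{7} + c$)
$P{\left(-54,d{\left(27 \right)} \right)} - 138667 = \left(- \frac{18}{7} - 54\right) - 138667 = - \frac{396}{7} - 138667 = - \frac{971065}{7}$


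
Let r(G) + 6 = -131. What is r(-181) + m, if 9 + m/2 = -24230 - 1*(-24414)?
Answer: 213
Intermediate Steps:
r(G) = -137 (r(G) = -6 - 131 = -137)
m = 350 (m = -18 + 2*(-24230 - 1*(-24414)) = -18 + 2*(-24230 + 24414) = -18 + 2*184 = -18 + 368 = 350)
r(-181) + m = -137 + 350 = 213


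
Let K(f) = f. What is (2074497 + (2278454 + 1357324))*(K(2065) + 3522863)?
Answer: 20128308235200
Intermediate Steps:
(2074497 + (2278454 + 1357324))*(K(2065) + 3522863) = (2074497 + (2278454 + 1357324))*(2065 + 3522863) = (2074497 + 3635778)*3524928 = 5710275*3524928 = 20128308235200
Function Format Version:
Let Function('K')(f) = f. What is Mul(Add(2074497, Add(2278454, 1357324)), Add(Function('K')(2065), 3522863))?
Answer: 20128308235200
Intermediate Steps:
Mul(Add(2074497, Add(2278454, 1357324)), Add(Function('K')(2065), 3522863)) = Mul(Add(2074497, Add(2278454, 1357324)), Add(2065, 3522863)) = Mul(Add(2074497, 3635778), 3524928) = Mul(5710275, 3524928) = 20128308235200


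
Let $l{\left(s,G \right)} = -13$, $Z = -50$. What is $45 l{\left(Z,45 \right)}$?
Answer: $-585$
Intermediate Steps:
$45 l{\left(Z,45 \right)} = 45 \left(-13\right) = -585$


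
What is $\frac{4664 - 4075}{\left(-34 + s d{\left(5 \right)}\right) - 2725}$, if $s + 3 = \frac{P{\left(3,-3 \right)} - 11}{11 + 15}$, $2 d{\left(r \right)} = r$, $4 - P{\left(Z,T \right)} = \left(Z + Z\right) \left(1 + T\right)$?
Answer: $- \frac{30628}{143833} \approx -0.21294$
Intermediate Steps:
$P{\left(Z,T \right)} = 4 - 2 Z \left(1 + T\right)$ ($P{\left(Z,T \right)} = 4 - \left(Z + Z\right) \left(1 + T\right) = 4 - 2 Z \left(1 + T\right)$)
$d{\left(r \right)} = \frac{r}{2}$
$s = - \frac{73}{26}$ ($s = -3 + \frac{\left(4 - 6 - \left(-6\right) 3\right) - 11}{11 + 15} = -3 + \frac{\left(4 - 6 + 18\right) - 11}{26} = -3 + \left(16 - 11\right) \frac{1}{26} = -3 + 5 \cdot \frac{1}{26} = -3 + \frac{5}{26} = - \frac{73}{26} \approx -2.8077$)
$\frac{4664 - 4075}{\left(-34 + s d{\left(5 \right)}\right) - 2725} = \frac{4664 - 4075}{\left(-34 - \frac{73 \cdot \frac{1}{2} \cdot 5}{26}\right) - 2725} = \frac{589}{\left(-34 - \frac{365}{52}\right) - 2725} = \frac{589}{- \frac{2133}{52} - 2725} = \frac{589}{- \frac{143833}{52}} = 589 \left(- \frac{52}{143833}\right) = - \frac{30628}{143833}$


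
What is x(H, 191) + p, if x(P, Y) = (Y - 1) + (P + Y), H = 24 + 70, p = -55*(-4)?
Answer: 695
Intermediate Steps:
p = 220
H = 94
x(P, Y) = -1 + P + 2*Y (x(P, Y) = (-1 + Y) + (P + Y) = -1 + P + 2*Y)
x(H, 191) + p = (-1 + 94 + 2*191) + 220 = (-1 + 94 + 382) + 220 = 475 + 220 = 695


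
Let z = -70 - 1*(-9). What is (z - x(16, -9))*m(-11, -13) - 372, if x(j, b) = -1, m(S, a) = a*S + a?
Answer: -8172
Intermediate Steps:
m(S, a) = a + S*a (m(S, a) = S*a + a = a + S*a)
z = -61 (z = -70 + 9 = -61)
(z - x(16, -9))*m(-11, -13) - 372 = (-61 - 1*(-1))*(-13*(1 - 11)) - 372 = (-61 + 1)*(-13*(-10)) - 372 = -60*130 - 372 = -7800 - 372 = -8172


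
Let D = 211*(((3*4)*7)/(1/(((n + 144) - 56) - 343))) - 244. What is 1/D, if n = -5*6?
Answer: -1/5051584 ≈ -1.9796e-7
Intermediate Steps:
n = -30
D = -5051584 (D = 211*(((3*4)*7)/(1/(((-30 + 144) - 56) - 343))) - 244 = 211*((12*7)/(1/((114 - 56) - 343))) - 244 = 211*(84/(1/(58 - 343))) - 244 = 211*(84/(1/(-285))) - 244 = 211*(84/(-1/285)) - 244 = 211*(84*(-285)) - 244 = 211*(-23940) - 244 = -5051340 - 244 = -5051584)
1/D = 1/(-5051584) = -1/5051584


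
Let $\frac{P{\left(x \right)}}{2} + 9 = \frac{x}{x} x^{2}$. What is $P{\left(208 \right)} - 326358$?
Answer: $-239848$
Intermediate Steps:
$P{\left(x \right)} = -18 + 2 x^{2}$ ($P{\left(x \right)} = -18 + 2 \frac{x}{x} x^{2} = -18 + 2 \cdot 1 x^{2} = -18 + 2 x^{2}$)
$P{\left(208 \right)} - 326358 = \left(-18 + 2 \cdot 208^{2}\right) - 326358 = \left(-18 + 2 \cdot 43264\right) - 326358 = \left(-18 + 86528\right) - 326358 = 86510 - 326358 = -239848$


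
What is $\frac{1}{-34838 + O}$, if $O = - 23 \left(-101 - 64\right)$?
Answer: $- \frac{1}{31043} \approx -3.2213 \cdot 10^{-5}$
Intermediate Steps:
$O = 3795$ ($O = \left(-23\right) \left(-165\right) = 3795$)
$\frac{1}{-34838 + O} = \frac{1}{-34838 + 3795} = \frac{1}{-31043} = - \frac{1}{31043}$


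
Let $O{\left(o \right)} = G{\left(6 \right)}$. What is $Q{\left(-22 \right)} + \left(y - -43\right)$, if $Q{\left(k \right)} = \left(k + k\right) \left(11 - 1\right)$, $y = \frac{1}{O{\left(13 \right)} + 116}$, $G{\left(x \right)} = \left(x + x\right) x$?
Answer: $- \frac{74635}{188} \approx -396.99$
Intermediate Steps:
$G{\left(x \right)} = 2 x^{2}$ ($G{\left(x \right)} = 2 x x = 2 x^{2}$)
$O{\left(o \right)} = 72$ ($O{\left(o \right)} = 2 \cdot 6^{2} = 2 \cdot 36 = 72$)
$y = \frac{1}{188}$ ($y = \frac{1}{72 + 116} = \frac{1}{188} \approx 0.0053191$)
$Q{\left(k \right)} = 20 k$ ($Q{\left(k \right)} = 2 k 10 = 20 k$)
$Q{\left(-22 \right)} + \left(y - -43\right) = 20 \left(-22\right) + \left(\frac{1}{188} - -43\right) = -440 + \left(\frac{1}{188} + 43\right) = -440 + \frac{8085}{188} = - \frac{74635}{188}$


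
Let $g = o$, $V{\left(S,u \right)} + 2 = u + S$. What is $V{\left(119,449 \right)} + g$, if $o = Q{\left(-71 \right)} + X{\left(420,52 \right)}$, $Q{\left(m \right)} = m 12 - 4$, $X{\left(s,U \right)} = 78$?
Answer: $-212$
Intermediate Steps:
$V{\left(S,u \right)} = -2 + S + u$ ($V{\left(S,u \right)} = -2 + \left(u + S\right) = -2 + \left(S + u\right) = -2 + S + u$)
$Q{\left(m \right)} = -4 + 12 m$ ($Q{\left(m \right)} = 12 m - 4 = -4 + 12 m$)
$o = -778$ ($o = \left(-4 + 12 \left(-71\right)\right) + 78 = \left(-4 - 852\right) + 78 = -856 + 78 = -778$)
$g = -778$
$V{\left(119,449 \right)} + g = \left(-2 + 119 + 449\right) - 778 = 566 - 778 = -212$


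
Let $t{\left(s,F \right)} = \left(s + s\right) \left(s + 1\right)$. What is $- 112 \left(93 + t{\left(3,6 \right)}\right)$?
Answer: $-13104$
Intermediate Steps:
$t{\left(s,F \right)} = 2 s \left(1 + s\right)$
$- 112 \left(93 + t{\left(3,6 \right)}\right) = - 112 \left(93 + 2 \cdot 3 \left(1 + 3\right)\right) = - 112 \left(93 + 2 \cdot 3 \cdot 4\right) = - 112 \left(93 + 24\right) = \left(-112\right) 117 = -13104$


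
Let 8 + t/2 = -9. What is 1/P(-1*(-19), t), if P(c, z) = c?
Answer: 1/19 ≈ 0.052632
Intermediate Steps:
t = -34 (t = -16 + 2*(-9) = -16 - 18 = -34)
1/P(-1*(-19), t) = 1/(-1*(-19)) = 1/19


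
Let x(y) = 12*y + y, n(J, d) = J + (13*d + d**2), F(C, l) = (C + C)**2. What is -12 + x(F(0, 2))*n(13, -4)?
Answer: -12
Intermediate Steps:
F(C, l) = 4*C**2 (F(C, l) = (2*C)**2 = 4*C**2)
n(J, d) = J + d**2 + 13*d (n(J, d) = J + (d**2 + 13*d) = J + d**2 + 13*d)
x(y) = 13*y
-12 + x(F(0, 2))*n(13, -4) = -12 + (13*(4*0**2))*(13 + (-4)**2 + 13*(-4)) = -12 + (13*(4*0))*(13 + 16 - 52) = -12 + (13*0)*(-23) = -12 + 0*(-23) = -12 + 0 = -12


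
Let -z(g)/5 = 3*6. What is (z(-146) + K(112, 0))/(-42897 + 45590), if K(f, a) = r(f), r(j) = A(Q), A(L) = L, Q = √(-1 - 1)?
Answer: -90/2693 + I*√2/2693 ≈ -0.03342 + 0.00052514*I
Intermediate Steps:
Q = I*√2 (Q = √(-2) = I*√2 ≈ 1.4142*I)
z(g) = -90 (z(g) = -15*6 = -5*18 = -90)
r(j) = I*√2
K(f, a) = I*√2
(z(-146) + K(112, 0))/(-42897 + 45590) = (-90 + I*√2)/(-42897 + 45590) = (-90 + I*√2)/2693 = (-90 + I*√2)*(1/2693) = -90/2693 + I*√2/2693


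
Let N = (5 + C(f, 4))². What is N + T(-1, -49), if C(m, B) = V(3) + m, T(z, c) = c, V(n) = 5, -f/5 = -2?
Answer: 351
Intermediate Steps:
f = 10 (f = -5*(-2) = 10)
C(m, B) = 5 + m
N = 400 (N = (5 + (5 + 10))² = (5 + 15)² = 20² = 400)
N + T(-1, -49) = 400 - 49 = 351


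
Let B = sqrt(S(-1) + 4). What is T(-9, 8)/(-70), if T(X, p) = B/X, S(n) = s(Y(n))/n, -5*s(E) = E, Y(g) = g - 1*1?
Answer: sqrt(10)/1050 ≈ 0.0030117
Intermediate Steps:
Y(g) = -1 + g (Y(g) = g - 1 = -1 + g)
s(E) = -E/5
S(n) = (1/5 - n/5)/n (S(n) = (-(-1 + n)/5)/n = (1/5 - n/5)/n)
B = 3*sqrt(10)/5 (B = sqrt((1/5)*(1 - 1*(-1))/(-1) + 4) = sqrt((1/5)*(-1)*(1 + 1) + 4) = sqrt((1/5)*(-1)*2 + 4) = sqrt(-2/5 + 4) = sqrt(18/5) = 3*sqrt(10)/5 ≈ 1.8974)
T(X, p) = 3*sqrt(10)/(5*X) (T(X, p) = (3*sqrt(10)/5)/X = 3*sqrt(10)/(5*X))
T(-9, 8)/(-70) = ((3/5)*sqrt(10)/(-9))/(-70) = -3*sqrt(10)*(-1)/(350*9) = -(-1)*sqrt(10)/1050 = sqrt(10)/1050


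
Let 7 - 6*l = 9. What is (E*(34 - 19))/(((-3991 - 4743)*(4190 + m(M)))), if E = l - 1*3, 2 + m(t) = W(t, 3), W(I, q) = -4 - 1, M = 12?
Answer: 25/18267161 ≈ 1.3686e-6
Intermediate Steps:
l = -1/3 (l = 7/6 - 1/6*9 = 7/6 - 3/2 = -1/3 ≈ -0.33333)
W(I, q) = -5
m(t) = -7 (m(t) = -2 - 5 = -7)
E = -10/3 (E = -1/3 - 1*3 = -1/3 - 3 = -10/3 ≈ -3.3333)
(E*(34 - 19))/(((-3991 - 4743)*(4190 + m(M)))) = (-10*(34 - 19)/3)/(((-3991 - 4743)*(4190 - 7))) = (-10/3*15)/((-8734*4183)) = -50/(-36534322) = -50*(-1/36534322) = 25/18267161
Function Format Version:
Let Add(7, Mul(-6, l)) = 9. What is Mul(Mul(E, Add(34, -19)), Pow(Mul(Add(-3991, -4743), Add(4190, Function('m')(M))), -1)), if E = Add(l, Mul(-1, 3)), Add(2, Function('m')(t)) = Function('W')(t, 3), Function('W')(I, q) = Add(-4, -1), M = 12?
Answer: Rational(25, 18267161) ≈ 1.3686e-6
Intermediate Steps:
l = Rational(-1, 3) (l = Add(Rational(7, 6), Mul(Rational(-1, 6), 9)) = Add(Rational(7, 6), Rational(-3, 2)) = Rational(-1, 3) ≈ -0.33333)
Function('W')(I, q) = -5
Function('m')(t) = -7 (Function('m')(t) = Add(-2, -5) = -7)
E = Rational(-10, 3) (E = Add(Rational(-1, 3), Mul(-1, 3)) = Add(Rational(-1, 3), -3) = Rational(-10, 3) ≈ -3.3333)
Mul(Mul(E, Add(34, -19)), Pow(Mul(Add(-3991, -4743), Add(4190, Function('m')(M))), -1)) = Mul(Mul(Rational(-10, 3), Add(34, -19)), Pow(Mul(Add(-3991, -4743), Add(4190, -7)), -1)) = Mul(Mul(Rational(-10, 3), 15), Pow(Mul(-8734, 4183), -1)) = Mul(-50, Pow(-36534322, -1)) = Mul(-50, Rational(-1, 36534322)) = Rational(25, 18267161)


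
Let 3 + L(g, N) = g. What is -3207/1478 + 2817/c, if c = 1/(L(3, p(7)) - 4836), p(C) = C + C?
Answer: -20134814943/1478 ≈ -1.3623e+7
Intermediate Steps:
p(C) = 2*C
L(g, N) = -3 + g
c = -1/4836 (c = 1/((-3 + 3) - 4836) = 1/(0 - 4836) = 1/(-4836) = -1/4836 ≈ -0.00020678)
-3207/1478 + 2817/c = -3207/1478 + 2817/(-1/4836) = -3207*1/1478 + 2817*(-4836) = -3207/1478 - 13623012 = -20134814943/1478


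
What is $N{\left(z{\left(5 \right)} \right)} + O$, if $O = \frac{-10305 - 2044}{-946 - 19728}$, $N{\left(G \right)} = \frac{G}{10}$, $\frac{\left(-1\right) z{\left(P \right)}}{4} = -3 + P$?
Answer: $- \frac{20951}{103370} \approx -0.20268$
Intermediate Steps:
$z{\left(P \right)} = 12 - 4 P$ ($z{\left(P \right)} = - 4 \left(-3 + P\right) = 12 - 4 P$)
$N{\left(G \right)} = \frac{G}{10}$ ($N{\left(G \right)} = G \frac{1}{10} = \frac{G}{10}$)
$O = \frac{12349}{20674}$ ($O = - \frac{12349}{-20674} = \left(-12349\right) \left(- \frac{1}{20674}\right) = \frac{12349}{20674} \approx 0.59732$)
$N{\left(z{\left(5 \right)} \right)} + O = \frac{12 - 20}{10} + \frac{12349}{20674} = \frac{1}{10} \left(-8\right) + \frac{12349}{20674} = - \frac{4}{5} + \frac{12349}{20674} = - \frac{20951}{103370}$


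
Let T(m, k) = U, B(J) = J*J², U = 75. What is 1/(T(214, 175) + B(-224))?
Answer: -1/11239349 ≈ -8.8973e-8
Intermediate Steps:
B(J) = J³
T(m, k) = 75
1/(T(214, 175) + B(-224)) = 1/(75 + (-224)³) = 1/(75 - 11239424) = 1/(-11239349) = -1/11239349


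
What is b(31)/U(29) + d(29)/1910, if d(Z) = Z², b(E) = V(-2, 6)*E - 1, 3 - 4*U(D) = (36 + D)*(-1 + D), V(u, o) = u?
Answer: 2009417/3470470 ≈ 0.57900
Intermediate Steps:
U(D) = ¾ - (-1 + D)*(36 + D)/4 (U(D) = ¾ - (36 + D)*(-1 + D)/4 = ¾ - (-1 + D)*(36 + D)/4)
b(E) = -1 - 2*E (b(E) = -2*E - 1 = -1 - 2*E)
b(31)/U(29) + d(29)/1910 = (-1 - 2*31)/(39/4 - 35/4*29 - ¼*29²) + 29²/1910 = (-1 - 62)/(39/4 - 1015/4 - ¼*841) + 841*(1/1910) = -63/(39/4 - 1015/4 - 841/4) + 841/1910 = -63/(-1817/4) + 841/1910 = -63*(-4/1817) + 841/1910 = 252/1817 + 841/1910 = 2009417/3470470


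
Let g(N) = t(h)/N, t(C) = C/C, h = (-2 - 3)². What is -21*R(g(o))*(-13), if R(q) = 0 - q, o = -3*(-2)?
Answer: -91/2 ≈ -45.500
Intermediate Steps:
h = 25 (h = (-5)² = 25)
t(C) = 1
o = 6
g(N) = 1/N
R(q) = -q
-21*R(g(o))*(-13) = -(-21)/6*(-13) = -21*(-⅙)*(-13) = (7/2)*(-13) = -91/2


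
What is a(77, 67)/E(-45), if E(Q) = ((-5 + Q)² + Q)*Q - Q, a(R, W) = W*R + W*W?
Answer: -536/6135 ≈ -0.087368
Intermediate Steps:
a(R, W) = W² + R*W (a(R, W) = R*W + W² = W² + R*W)
E(Q) = -Q + Q*(Q + (-5 + Q)²) (E(Q) = (Q + (-5 + Q)²)*Q - Q = Q*(Q + (-5 + Q)²) - Q = -Q + Q*(Q + (-5 + Q)²))
a(77, 67)/E(-45) = (67*(77 + 67))/((-45*(-1 - 45 + (-5 - 45)²))) = (67*144)/((-45*(-1 - 45 + (-50)²))) = 9648/((-45*(-1 - 45 + 2500))) = 9648/((-45*2454)) = 9648/(-110430) = 9648*(-1/110430) = -536/6135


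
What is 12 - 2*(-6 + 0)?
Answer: 24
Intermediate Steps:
12 - 2*(-6 + 0) = 12 - 2*(-6) = 12 + 12 = 24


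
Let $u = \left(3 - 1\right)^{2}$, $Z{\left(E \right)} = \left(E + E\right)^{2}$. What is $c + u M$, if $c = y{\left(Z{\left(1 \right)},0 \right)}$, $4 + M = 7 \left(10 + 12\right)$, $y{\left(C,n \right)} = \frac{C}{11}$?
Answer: $\frac{6604}{11} \approx 600.36$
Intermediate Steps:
$Z{\left(E \right)} = 4 E^{2}$ ($Z{\left(E \right)} = \left(2 E\right)^{2} = 4 E^{2}$)
$y{\left(C,n \right)} = \frac{C}{11}$ ($y{\left(C,n \right)} = C \frac{1}{11} = \frac{C}{11}$)
$M = 150$ ($M = -4 + 7 \left(10 + 12\right) = -4 + 7 \cdot 22 = -4 + 154 = 150$)
$c = \frac{4}{11}$ ($c = \frac{4 \cdot 1^{2}}{11} = \frac{4 \cdot 1}{11} = \frac{1}{11} \cdot 4 = \frac{4}{11} \approx 0.36364$)
$u = 4$ ($u = 2^{2} = 4$)
$c + u M = \frac{4}{11} + 4 \cdot 150 = \frac{4}{11} + 600 = \frac{6604}{11}$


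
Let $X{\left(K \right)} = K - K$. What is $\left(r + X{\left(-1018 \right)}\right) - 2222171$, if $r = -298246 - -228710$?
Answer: $-2291707$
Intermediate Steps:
$r = -69536$ ($r = -298246 + 228710 = -69536$)
$X{\left(K \right)} = 0$
$\left(r + X{\left(-1018 \right)}\right) - 2222171 = \left(-69536 + 0\right) - 2222171 = -69536 - 2222171 = -2291707$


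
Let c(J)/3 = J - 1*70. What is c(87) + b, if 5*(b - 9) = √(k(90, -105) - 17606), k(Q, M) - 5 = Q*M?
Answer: 60 + I*√27051/5 ≈ 60.0 + 32.894*I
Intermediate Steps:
k(Q, M) = 5 + M*Q (k(Q, M) = 5 + Q*M = 5 + M*Q)
c(J) = -210 + 3*J (c(J) = 3*(J - 1*70) = 3*(J - 70) = 3*(-70 + J) = -210 + 3*J)
b = 9 + I*√27051/5 (b = 9 + √((5 - 105*90) - 17606)/5 = 9 + √((5 - 9450) - 17606)/5 = 9 + √(-9445 - 17606)/5 = 9 + √(-27051)/5 = 9 + (I*√27051)/5 = 9 + I*√27051/5 ≈ 9.0 + 32.894*I)
c(87) + b = (-210 + 3*87) + (9 + I*√27051/5) = (-210 + 261) + (9 + I*√27051/5) = 51 + (9 + I*√27051/5) = 60 + I*√27051/5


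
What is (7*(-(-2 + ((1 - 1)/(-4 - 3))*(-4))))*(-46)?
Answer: -644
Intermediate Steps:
(7*(-(-2 + ((1 - 1)/(-4 - 3))*(-4))))*(-46) = (7*(-(-2 + (0/(-7))*(-4))))*(-46) = (7*(-(-2 + (0*(-⅐))*(-4))))*(-46) = (7*(-(-2 + 0*(-4))))*(-46) = (7*(-(-2 + 0)))*(-46) = (7*(-1*(-2)))*(-46) = (7*2)*(-46) = 14*(-46) = -644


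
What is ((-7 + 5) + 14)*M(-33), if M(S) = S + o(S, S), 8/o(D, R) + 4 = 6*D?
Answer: -40044/101 ≈ -396.48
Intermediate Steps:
o(D, R) = 8/(-4 + 6*D)
M(S) = S + 4/(-2 + 3*S)
((-7 + 5) + 14)*M(-33) = ((-7 + 5) + 14)*(-33 + 4/(-2 + 3*(-33))) = (-2 + 14)*(-33 + 4/(-2 - 99)) = 12*(-33 + 4/(-101)) = 12*(-33 + 4*(-1/101)) = 12*(-33 - 4/101) = 12*(-3337/101) = -40044/101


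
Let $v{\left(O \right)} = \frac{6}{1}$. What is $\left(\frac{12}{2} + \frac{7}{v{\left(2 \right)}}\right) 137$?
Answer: $\frac{5891}{6} \approx 981.83$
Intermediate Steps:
$v{\left(O \right)} = 6$ ($v{\left(O \right)} = 6 \cdot 1 = 6$)
$\left(\frac{12}{2} + \frac{7}{v{\left(2 \right)}}\right) 137 = \left(\frac{12}{2} + \frac{7}{6}\right) 137 = \left(12 \cdot \frac{1}{2} + 7 \cdot \frac{1}{6}\right) 137 = \left(6 + \frac{7}{6}\right) 137 = \frac{43}{6} \cdot 137 = \frac{5891}{6}$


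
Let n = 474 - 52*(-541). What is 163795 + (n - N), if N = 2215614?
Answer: -2023213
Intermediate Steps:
n = 28606 (n = 474 + 28132 = 28606)
163795 + (n - N) = 163795 + (28606 - 1*2215614) = 163795 + (28606 - 2215614) = 163795 - 2187008 = -2023213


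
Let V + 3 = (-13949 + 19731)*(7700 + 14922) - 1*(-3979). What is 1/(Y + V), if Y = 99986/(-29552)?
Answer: 14776/1932765468887 ≈ 7.6450e-9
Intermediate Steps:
Y = -49993/14776 (Y = 99986*(-1/29552) = -49993/14776 ≈ -3.3834)
V = 130804380 (V = -3 + ((-13949 + 19731)*(7700 + 14922) - 1*(-3979)) = -3 + (5782*22622 + 3979) = -3 + (130800404 + 3979) = -3 + 130804383 = 130804380)
1/(Y + V) = 1/(-49993/14776 + 130804380) = 1/(1932765468887/14776) = 14776/1932765468887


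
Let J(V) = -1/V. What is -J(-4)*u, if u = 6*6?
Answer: -9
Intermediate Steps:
u = 36
-J(-4)*u = -(-1/(-4))*36 = -(-1*(-¼))*36 = -36/4 = -1*9 = -9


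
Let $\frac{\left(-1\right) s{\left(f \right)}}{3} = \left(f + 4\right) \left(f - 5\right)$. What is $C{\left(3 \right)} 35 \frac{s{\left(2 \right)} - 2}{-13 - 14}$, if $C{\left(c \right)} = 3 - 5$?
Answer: $\frac{3640}{27} \approx 134.81$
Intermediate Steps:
$s{\left(f \right)} = - 3 \left(-5 + f\right) \left(4 + f\right)$ ($s{\left(f \right)} = - 3 \left(f + 4\right) \left(f - 5\right) = - 3 \left(4 + f\right) \left(-5 + f\right) = - 3 \left(-5 + f\right) \left(4 + f\right)$)
$C{\left(c \right)} = -2$
$C{\left(3 \right)} 35 \frac{s{\left(2 \right)} - 2}{-13 - 14} = \left(-2\right) 35 \frac{\left(60 - 3 \cdot 2^{2} + 3 \cdot 2\right) - 2}{-13 - 14} = - 70 \frac{\left(60 - 12 + 6\right) - 2}{-27} = - 70 \left(\left(60 - 12 + 6\right) - 2\right) \left(- \frac{1}{27}\right) = - 70 \left(54 - 2\right) \left(- \frac{1}{27}\right) = - 70 \cdot 52 \left(- \frac{1}{27}\right) = \left(-70\right) \left(- \frac{52}{27}\right) = \frac{3640}{27}$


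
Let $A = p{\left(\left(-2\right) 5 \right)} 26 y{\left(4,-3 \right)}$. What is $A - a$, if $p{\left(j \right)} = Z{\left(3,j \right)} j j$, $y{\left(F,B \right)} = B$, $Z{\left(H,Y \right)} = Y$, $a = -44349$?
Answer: $122349$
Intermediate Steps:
$p{\left(j \right)} = j^{3}$ ($p{\left(j \right)} = j j j = j^{2} j = j^{3}$)
$A = 78000$ ($A = \left(\left(-2\right) 5\right)^{3} \cdot 26 \left(-3\right) = \left(-10\right)^{3} \cdot 26 \left(-3\right) = \left(-1000\right) 26 \left(-3\right) = \left(-26000\right) \left(-3\right) = 78000$)
$A - a = 78000 - -44349 = 78000 + 44349 = 122349$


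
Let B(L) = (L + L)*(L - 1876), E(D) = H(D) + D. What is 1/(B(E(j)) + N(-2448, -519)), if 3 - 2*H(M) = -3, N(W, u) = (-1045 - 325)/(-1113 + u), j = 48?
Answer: -816/151897715 ≈ -5.3720e-6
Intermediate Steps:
N(W, u) = -1370/(-1113 + u)
H(M) = 3 (H(M) = 3/2 - 1/2*(-3) = 3/2 + 3/2 = 3)
E(D) = 3 + D
B(L) = 2*L*(-1876 + L) (B(L) = (2*L)*(-1876 + L) = 2*L*(-1876 + L))
1/(B(E(j)) + N(-2448, -519)) = 1/(2*(3 + 48)*(-1876 + (3 + 48)) - 1370/(-1113 - 519)) = 1/(2*51*(-1876 + 51) - 1370/(-1632)) = 1/(2*51*(-1825) - 1370*(-1/1632)) = 1/(-186150 + 685/816) = 1/(-151897715/816) = -816/151897715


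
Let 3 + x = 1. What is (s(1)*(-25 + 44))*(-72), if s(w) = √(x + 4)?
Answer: -1368*√2 ≈ -1934.6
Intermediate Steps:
x = -2 (x = -3 + 1 = -2)
s(w) = √2 (s(w) = √(-2 + 4) = √2)
(s(1)*(-25 + 44))*(-72) = (√2*(-25 + 44))*(-72) = (√2*19)*(-72) = (19*√2)*(-72) = -1368*√2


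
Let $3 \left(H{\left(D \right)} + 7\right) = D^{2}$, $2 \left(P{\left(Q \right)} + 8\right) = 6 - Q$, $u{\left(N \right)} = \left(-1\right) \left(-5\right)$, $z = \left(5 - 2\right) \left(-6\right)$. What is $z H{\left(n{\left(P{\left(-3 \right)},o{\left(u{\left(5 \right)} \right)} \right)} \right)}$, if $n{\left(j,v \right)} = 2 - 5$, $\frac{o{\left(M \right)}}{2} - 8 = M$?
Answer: $72$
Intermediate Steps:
$z = -18$ ($z = 3 \left(-6\right) = -18$)
$u{\left(N \right)} = 5$
$o{\left(M \right)} = 16 + 2 M$
$P{\left(Q \right)} = -5 - \frac{Q}{2}$ ($P{\left(Q \right)} = -8 + \frac{6 - Q}{2} = -8 - \left(-3 + \frac{Q}{2}\right) = -5 - \frac{Q}{2}$)
$n{\left(j,v \right)} = -3$
$H{\left(D \right)} = -7 + \frac{D^{2}}{3}$
$z H{\left(n{\left(P{\left(-3 \right)},o{\left(u{\left(5 \right)} \right)} \right)} \right)} = - 18 \left(-7 + \frac{\left(-3\right)^{2}}{3}\right) = - 18 \left(-7 + \frac{1}{3} \cdot 9\right) = - 18 \left(-7 + 3\right) = \left(-18\right) \left(-4\right) = 72$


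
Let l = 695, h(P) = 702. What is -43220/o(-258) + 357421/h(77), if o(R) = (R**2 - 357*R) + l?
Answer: 11386011445/22374846 ≈ 508.88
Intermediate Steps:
o(R) = 695 + R**2 - 357*R (o(R) = (R**2 - 357*R) + 695 = 695 + R**2 - 357*R)
-43220/o(-258) + 357421/h(77) = -43220/(695 + (-258)**2 - 357*(-258)) + 357421/702 = -43220/(695 + 66564 + 92106) + 357421*(1/702) = -43220/159365 + 357421/702 = -43220*1/159365 + 357421/702 = -8644/31873 + 357421/702 = 11386011445/22374846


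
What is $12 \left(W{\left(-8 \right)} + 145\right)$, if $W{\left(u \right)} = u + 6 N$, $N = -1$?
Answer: $1572$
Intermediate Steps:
$W{\left(u \right)} = -6 + u$ ($W{\left(u \right)} = u + 6 \left(-1\right) = u - 6 = -6 + u$)
$12 \left(W{\left(-8 \right)} + 145\right) = 12 \left(\left(-6 - 8\right) + 145\right) = 12 \left(-14 + 145\right) = 12 \cdot 131 = 1572$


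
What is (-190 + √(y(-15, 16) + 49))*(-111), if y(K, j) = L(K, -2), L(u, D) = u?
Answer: 21090 - 111*√34 ≈ 20443.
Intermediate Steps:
y(K, j) = K
(-190 + √(y(-15, 16) + 49))*(-111) = (-190 + √(-15 + 49))*(-111) = (-190 + √34)*(-111) = 21090 - 111*√34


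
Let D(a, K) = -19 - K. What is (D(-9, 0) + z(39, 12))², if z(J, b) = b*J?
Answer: 201601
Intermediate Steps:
z(J, b) = J*b
(D(-9, 0) + z(39, 12))² = ((-19 - 1*0) + 39*12)² = ((-19 + 0) + 468)² = (-19 + 468)² = 449² = 201601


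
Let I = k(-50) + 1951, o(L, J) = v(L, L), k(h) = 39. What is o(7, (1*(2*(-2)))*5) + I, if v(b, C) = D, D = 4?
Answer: 1994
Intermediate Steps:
v(b, C) = 4
o(L, J) = 4
I = 1990 (I = 39 + 1951 = 1990)
o(7, (1*(2*(-2)))*5) + I = 4 + 1990 = 1994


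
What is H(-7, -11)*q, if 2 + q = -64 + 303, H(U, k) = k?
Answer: -2607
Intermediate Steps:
q = 237 (q = -2 + (-64 + 303) = -2 + 239 = 237)
H(-7, -11)*q = -11*237 = -2607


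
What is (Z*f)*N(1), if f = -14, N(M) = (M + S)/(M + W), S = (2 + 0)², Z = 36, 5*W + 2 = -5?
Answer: 6300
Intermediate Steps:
W = -7/5 (W = -⅖ + (⅕)*(-5) = -⅖ - 1 = -7/5 ≈ -1.4000)
S = 4 (S = 2² = 4)
N(M) = (4 + M)/(-7/5 + M) (N(M) = (M + 4)/(M - 7/5) = (4 + M)/(-7/5 + M))
(Z*f)*N(1) = (36*(-14))*(5*(4 + 1)/(-7 + 5*1)) = -2520*5/(-7 + 5) = -2520*5/(-2) = -2520*(-1)*5/2 = -504*(-25/2) = 6300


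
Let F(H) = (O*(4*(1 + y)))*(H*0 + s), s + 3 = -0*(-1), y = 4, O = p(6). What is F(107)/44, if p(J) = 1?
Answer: -15/11 ≈ -1.3636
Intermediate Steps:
O = 1
s = -3 (s = -3 - 0*(-1) = -3 - 4*0 = -3 + 0 = -3)
F(H) = -60 (F(H) = (1*(4*(1 + 4)))*(H*0 - 3) = (1*(4*5))*(0 - 3) = (1*20)*(-3) = 20*(-3) = -60)
F(107)/44 = -60/44 = -60*1/44 = -15/11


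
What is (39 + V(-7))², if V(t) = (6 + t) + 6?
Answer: 1936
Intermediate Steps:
V(t) = 12 + t
(39 + V(-7))² = (39 + (12 - 7))² = (39 + 5)² = 44² = 1936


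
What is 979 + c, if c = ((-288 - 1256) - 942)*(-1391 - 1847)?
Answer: 8050647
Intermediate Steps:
c = 8049668 (c = (-1544 - 942)*(-3238) = -2486*(-3238) = 8049668)
979 + c = 979 + 8049668 = 8050647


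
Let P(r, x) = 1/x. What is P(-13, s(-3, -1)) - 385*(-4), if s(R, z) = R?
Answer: 4619/3 ≈ 1539.7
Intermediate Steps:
P(-13, s(-3, -1)) - 385*(-4) = 1/(-3) - 385*(-4) = -⅓ + 1540 = 4619/3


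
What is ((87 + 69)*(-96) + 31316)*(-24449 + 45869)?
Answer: 350002800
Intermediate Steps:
((87 + 69)*(-96) + 31316)*(-24449 + 45869) = (156*(-96) + 31316)*21420 = (-14976 + 31316)*21420 = 16340*21420 = 350002800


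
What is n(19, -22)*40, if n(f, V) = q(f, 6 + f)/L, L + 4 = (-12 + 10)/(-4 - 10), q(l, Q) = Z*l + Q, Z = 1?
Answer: -12320/27 ≈ -456.30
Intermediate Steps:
q(l, Q) = Q + l (q(l, Q) = 1*l + Q = l + Q = Q + l)
L = -27/7 (L = -4 + (-12 + 10)/(-4 - 10) = -4 - 2/(-14) = -4 - 2*(-1/14) = -4 + 1/7 = -27/7 ≈ -3.8571)
n(f, V) = -14/9 - 14*f/27 (n(f, V) = ((6 + f) + f)/(-27/7) = (6 + 2*f)*(-7/27) = -14/9 - 14*f/27)
n(19, -22)*40 = (-14/9 - 14/27*19)*40 = (-14/9 - 266/27)*40 = -308/27*40 = -12320/27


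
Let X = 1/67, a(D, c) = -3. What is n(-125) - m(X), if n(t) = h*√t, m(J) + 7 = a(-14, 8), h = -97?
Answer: 10 - 485*I*√5 ≈ 10.0 - 1084.5*I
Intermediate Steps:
X = 1/67 ≈ 0.014925
m(J) = -10 (m(J) = -7 - 3 = -10)
n(t) = -97*√t
n(-125) - m(X) = -485*I*√5 - 1*(-10) = -485*I*√5 + 10 = 10 - 485*I*√5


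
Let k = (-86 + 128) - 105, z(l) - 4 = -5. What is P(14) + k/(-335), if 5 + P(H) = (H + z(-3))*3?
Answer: 11453/335 ≈ 34.188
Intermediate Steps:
z(l) = -1 (z(l) = 4 - 5 = -1)
k = -63 (k = 42 - 105 = -63)
P(H) = -8 + 3*H (P(H) = -5 + (H - 1)*3 = -5 + (-1 + H)*3 = -5 + (-3 + 3*H) = -8 + 3*H)
P(14) + k/(-335) = (-8 + 3*14) - 63/(-335) = (-8 + 42) - 63*(-1/335) = 34 + 63/335 = 11453/335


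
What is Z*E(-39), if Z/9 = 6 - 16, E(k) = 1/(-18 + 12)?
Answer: 15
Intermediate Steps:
E(k) = -1/6 (E(k) = 1/(-6) = -1/6)
Z = -90 (Z = 9*(6 - 16) = 9*(-10) = -90)
Z*E(-39) = -90*(-1/6) = 15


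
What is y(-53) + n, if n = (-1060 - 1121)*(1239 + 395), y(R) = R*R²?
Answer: -3712631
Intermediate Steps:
y(R) = R³
n = -3563754 (n = -2181*1634 = -3563754)
y(-53) + n = (-53)³ - 3563754 = -148877 - 3563754 = -3712631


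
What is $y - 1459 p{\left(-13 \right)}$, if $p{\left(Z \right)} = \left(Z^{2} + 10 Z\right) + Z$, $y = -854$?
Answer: $-38788$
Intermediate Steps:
$p{\left(Z \right)} = Z^{2} + 11 Z$
$y - 1459 p{\left(-13 \right)} = -854 - 1459 \left(- 13 \left(11 - 13\right)\right) = -854 - 1459 \left(\left(-13\right) \left(-2\right)\right) = -854 - 37934 = -38788$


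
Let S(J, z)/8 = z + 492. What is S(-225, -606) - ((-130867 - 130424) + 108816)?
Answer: 151563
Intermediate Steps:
S(J, z) = 3936 + 8*z (S(J, z) = 8*(z + 492) = 8*(492 + z) = 3936 + 8*z)
S(-225, -606) - ((-130867 - 130424) + 108816) = (3936 + 8*(-606)) - ((-130867 - 130424) + 108816) = (3936 - 4848) - (-261291 + 108816) = -912 - 1*(-152475) = -912 + 152475 = 151563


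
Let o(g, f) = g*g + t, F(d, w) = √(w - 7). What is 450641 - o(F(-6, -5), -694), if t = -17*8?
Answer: 450789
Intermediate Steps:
F(d, w) = √(-7 + w)
t = -136
o(g, f) = -136 + g² (o(g, f) = g*g - 136 = g² - 136 = -136 + g²)
450641 - o(F(-6, -5), -694) = 450641 - (-136 + (√(-7 - 5))²) = 450641 - (-136 + (√(-12))²) = 450641 - (-136 + (2*I*√3)²) = 450641 - (-136 - 12) = 450641 - 1*(-148) = 450641 + 148 = 450789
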